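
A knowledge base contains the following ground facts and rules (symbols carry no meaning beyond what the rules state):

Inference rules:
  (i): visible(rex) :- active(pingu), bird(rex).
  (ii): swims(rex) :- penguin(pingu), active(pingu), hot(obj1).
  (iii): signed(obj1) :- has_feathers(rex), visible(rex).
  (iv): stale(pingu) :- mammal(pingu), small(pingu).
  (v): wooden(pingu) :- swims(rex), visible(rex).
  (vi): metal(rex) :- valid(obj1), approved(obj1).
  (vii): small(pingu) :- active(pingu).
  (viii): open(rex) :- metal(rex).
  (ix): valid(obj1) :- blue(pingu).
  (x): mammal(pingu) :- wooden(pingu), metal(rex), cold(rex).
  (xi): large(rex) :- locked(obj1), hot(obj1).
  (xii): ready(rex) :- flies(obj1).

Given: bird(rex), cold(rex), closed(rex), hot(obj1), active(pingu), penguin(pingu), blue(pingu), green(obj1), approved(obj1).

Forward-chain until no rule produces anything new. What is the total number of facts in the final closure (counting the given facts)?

Round 1 fires (i), (ii), (vii), (ix), giving visible(rex), swims(rex), small(pingu), valid(obj1).
Round 2 fires (v), (vi), giving wooden(pingu), metal(rex).
Round 3 fires (viii), (x), giving open(rex), mammal(pingu).
Round 4 fires (iv), giving stale(pingu).
Closure: {active(pingu), approved(obj1), bird(rex), blue(pingu), closed(rex), cold(rex), green(obj1), hot(obj1), mammal(pingu), metal(rex), open(rex), penguin(pingu), small(pingu), stale(pingu), swims(rex), valid(obj1), visible(rex), wooden(pingu)} — 18 facts.

18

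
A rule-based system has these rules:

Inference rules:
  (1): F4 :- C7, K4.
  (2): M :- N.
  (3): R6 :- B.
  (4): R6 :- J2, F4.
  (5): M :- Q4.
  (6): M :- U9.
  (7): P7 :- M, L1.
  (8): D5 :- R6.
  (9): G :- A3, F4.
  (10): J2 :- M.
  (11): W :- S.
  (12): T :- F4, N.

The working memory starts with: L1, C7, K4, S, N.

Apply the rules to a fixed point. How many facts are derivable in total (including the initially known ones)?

13

Round 1: (1) [F4 :- C7, K4.]; (2) [M :- N.]; (11) [W :- S.]. Adds F4, M, W.
Round 2: (7) [P7 :- M, L1.]; (10) [J2 :- M.]; (12) [T :- F4, N.]. Adds P7, J2, T.
Round 3: (4) [R6 :- J2, F4.]. Adds R6.
Round 4: (8) [D5 :- R6.]. Adds D5.
Closure: {C7, D5, F4, J2, K4, L1, M, N, P7, R6, S, T, W} — 13 facts.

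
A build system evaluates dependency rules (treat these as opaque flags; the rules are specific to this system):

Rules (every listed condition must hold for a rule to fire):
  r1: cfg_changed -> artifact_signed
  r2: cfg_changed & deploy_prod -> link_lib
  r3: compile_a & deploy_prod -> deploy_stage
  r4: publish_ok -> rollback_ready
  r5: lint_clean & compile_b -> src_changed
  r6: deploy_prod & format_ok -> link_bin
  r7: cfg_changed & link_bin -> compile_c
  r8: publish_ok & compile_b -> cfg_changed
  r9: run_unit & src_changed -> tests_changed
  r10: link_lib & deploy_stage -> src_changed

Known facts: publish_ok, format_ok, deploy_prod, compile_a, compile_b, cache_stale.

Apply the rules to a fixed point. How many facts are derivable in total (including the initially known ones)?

14

Round 1 — r3, r4, r6, r8, derive deploy_stage, rollback_ready, link_bin, cfg_changed.
Round 2 — r1, r2, r7, derive artifact_signed, link_lib, compile_c.
Round 3 — r10, derive src_changed.
Closure: {artifact_signed, cache_stale, cfg_changed, compile_a, compile_b, compile_c, deploy_prod, deploy_stage, format_ok, link_bin, link_lib, publish_ok, rollback_ready, src_changed} — 14 facts.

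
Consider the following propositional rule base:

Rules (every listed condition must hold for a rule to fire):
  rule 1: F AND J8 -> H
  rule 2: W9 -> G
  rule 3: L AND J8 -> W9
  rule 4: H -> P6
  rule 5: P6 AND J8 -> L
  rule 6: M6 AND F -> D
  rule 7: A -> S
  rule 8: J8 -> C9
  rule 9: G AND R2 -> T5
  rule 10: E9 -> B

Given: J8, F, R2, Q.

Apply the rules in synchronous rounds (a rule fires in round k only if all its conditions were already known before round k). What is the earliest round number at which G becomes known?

5

Round 1: rule 1 [F AND J8 -> H]; rule 8 [J8 -> C9]. New: H, C9.
Round 2: rule 4 [H -> P6]. New: P6.
Round 3: rule 5 [P6 AND J8 -> L]. New: L.
Round 4: rule 3 [L AND J8 -> W9]. New: W9.
Round 5: rule 2 [W9 -> G]. New: G.
G first appears in round 5.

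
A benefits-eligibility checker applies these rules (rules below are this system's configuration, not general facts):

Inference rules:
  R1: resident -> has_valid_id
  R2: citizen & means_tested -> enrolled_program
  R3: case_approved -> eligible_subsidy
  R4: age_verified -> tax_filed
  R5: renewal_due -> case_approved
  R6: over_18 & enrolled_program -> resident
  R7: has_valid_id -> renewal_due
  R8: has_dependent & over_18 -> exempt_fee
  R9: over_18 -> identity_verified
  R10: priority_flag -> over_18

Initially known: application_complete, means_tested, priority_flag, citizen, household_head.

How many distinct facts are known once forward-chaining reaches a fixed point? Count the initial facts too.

Round 1: R2 [citizen & means_tested -> enrolled_program]; R10 [priority_flag -> over_18]. New: enrolled_program, over_18.
Round 2: R6 [over_18 & enrolled_program -> resident]; R9 [over_18 -> identity_verified]. New: resident, identity_verified.
Round 3: R1 [resident -> has_valid_id]. New: has_valid_id.
Round 4: R7 [has_valid_id -> renewal_due]. New: renewal_due.
Round 5: R5 [renewal_due -> case_approved]. New: case_approved.
Round 6: R3 [case_approved -> eligible_subsidy]. New: eligible_subsidy.
Closure: {application_complete, case_approved, citizen, eligible_subsidy, enrolled_program, has_valid_id, household_head, identity_verified, means_tested, over_18, priority_flag, renewal_due, resident} — 13 facts.

13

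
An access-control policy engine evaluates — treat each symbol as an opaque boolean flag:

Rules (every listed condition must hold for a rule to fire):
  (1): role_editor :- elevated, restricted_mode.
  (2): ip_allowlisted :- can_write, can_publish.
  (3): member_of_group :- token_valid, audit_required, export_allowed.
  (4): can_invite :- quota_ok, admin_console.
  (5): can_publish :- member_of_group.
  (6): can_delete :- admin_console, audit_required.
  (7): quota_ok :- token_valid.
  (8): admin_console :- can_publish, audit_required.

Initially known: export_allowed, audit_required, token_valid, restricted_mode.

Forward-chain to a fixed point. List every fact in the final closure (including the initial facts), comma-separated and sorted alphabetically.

admin_console, audit_required, can_delete, can_invite, can_publish, export_allowed, member_of_group, quota_ok, restricted_mode, token_valid

Round 1 — (3), (7), derive member_of_group, quota_ok.
Round 2 — (5), derive can_publish.
Round 3 — (8), derive admin_console.
Round 4 — (4), (6), derive can_invite, can_delete.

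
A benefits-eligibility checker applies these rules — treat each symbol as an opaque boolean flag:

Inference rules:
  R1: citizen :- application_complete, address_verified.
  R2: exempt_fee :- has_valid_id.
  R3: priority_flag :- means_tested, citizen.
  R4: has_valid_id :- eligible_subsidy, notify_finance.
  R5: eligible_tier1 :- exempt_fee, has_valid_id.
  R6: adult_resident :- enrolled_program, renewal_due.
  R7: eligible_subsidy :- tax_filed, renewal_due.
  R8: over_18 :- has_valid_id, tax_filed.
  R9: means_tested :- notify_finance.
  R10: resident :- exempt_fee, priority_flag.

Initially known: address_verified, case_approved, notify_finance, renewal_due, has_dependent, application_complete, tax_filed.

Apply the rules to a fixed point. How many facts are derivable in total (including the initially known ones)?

16

Round 1 fires R1, R7, R9, giving citizen, eligible_subsidy, means_tested.
Round 2 fires R3, R4, giving priority_flag, has_valid_id.
Round 3 fires R2, R8, giving exempt_fee, over_18.
Round 4 fires R5, R10, giving eligible_tier1, resident.
Closure: {address_verified, application_complete, case_approved, citizen, eligible_subsidy, eligible_tier1, exempt_fee, has_dependent, has_valid_id, means_tested, notify_finance, over_18, priority_flag, renewal_due, resident, tax_filed} — 16 facts.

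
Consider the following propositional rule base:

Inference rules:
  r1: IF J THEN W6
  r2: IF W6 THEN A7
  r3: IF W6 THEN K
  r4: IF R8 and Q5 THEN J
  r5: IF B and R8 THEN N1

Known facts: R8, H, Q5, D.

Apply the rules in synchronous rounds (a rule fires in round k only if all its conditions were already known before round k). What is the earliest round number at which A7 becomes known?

[1] r4 [IF R8 and Q5 THEN J]. ⇒ new: J.
[2] r1 [IF J THEN W6]. ⇒ new: W6.
[3] r2 [IF W6 THEN A7]; r3 [IF W6 THEN K]. ⇒ new: A7, K.
A7 first appears in round 3.

3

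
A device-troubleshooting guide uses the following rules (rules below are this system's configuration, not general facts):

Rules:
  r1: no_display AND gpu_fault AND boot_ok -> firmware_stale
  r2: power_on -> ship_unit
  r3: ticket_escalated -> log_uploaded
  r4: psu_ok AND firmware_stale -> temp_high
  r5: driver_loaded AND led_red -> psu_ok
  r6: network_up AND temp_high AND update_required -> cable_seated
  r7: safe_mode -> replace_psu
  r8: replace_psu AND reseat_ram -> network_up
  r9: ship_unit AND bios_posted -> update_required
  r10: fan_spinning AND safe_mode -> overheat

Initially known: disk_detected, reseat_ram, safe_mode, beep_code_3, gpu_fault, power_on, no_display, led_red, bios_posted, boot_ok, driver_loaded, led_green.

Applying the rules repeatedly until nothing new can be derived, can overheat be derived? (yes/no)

no

Round 1 — r1, r2, r5, r7, derive firmware_stale, ship_unit, psu_ok, replace_psu.
Round 2 — r4, r8, r9, derive temp_high, network_up, update_required.
Round 3 — r6, derive cable_seated.
Fixed point reached. overheat is concluded only by r10; r10 needs fan_spinning (never derived).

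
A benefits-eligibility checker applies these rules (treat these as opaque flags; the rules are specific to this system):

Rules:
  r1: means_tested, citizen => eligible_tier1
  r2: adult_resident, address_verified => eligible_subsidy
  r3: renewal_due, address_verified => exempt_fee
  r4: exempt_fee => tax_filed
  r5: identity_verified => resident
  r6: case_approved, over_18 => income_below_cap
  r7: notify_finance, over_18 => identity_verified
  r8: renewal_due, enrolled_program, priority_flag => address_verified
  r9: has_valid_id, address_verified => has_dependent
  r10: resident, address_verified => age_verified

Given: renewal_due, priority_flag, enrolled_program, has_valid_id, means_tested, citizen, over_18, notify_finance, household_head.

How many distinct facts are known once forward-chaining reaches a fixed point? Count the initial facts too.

Round 1 fires r1, r7, r8, giving eligible_tier1, identity_verified, address_verified.
Round 2 fires r3, r5, r9, giving exempt_fee, resident, has_dependent.
Round 3 fires r4, r10, giving tax_filed, age_verified.
Closure: {address_verified, age_verified, citizen, eligible_tier1, enrolled_program, exempt_fee, has_dependent, has_valid_id, household_head, identity_verified, means_tested, notify_finance, over_18, priority_flag, renewal_due, resident, tax_filed} — 17 facts.

17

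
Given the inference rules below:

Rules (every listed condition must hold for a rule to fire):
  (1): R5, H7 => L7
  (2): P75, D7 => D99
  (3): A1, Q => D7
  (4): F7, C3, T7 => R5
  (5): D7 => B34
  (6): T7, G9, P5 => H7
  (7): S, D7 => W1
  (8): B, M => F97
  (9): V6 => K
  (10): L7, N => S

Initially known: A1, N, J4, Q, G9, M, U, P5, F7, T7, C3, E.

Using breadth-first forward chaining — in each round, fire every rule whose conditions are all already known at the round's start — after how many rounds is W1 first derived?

4

[1] (3) [A1, Q => D7]; (4) [F7, C3, T7 => R5]; (6) [T7, G9, P5 => H7]. ⇒ new: D7, R5, H7.
[2] (1) [R5, H7 => L7]; (5) [D7 => B34]. ⇒ new: L7, B34.
[3] (10) [L7, N => S]. ⇒ new: S.
[4] (7) [S, D7 => W1]. ⇒ new: W1.
W1 first appears in round 4.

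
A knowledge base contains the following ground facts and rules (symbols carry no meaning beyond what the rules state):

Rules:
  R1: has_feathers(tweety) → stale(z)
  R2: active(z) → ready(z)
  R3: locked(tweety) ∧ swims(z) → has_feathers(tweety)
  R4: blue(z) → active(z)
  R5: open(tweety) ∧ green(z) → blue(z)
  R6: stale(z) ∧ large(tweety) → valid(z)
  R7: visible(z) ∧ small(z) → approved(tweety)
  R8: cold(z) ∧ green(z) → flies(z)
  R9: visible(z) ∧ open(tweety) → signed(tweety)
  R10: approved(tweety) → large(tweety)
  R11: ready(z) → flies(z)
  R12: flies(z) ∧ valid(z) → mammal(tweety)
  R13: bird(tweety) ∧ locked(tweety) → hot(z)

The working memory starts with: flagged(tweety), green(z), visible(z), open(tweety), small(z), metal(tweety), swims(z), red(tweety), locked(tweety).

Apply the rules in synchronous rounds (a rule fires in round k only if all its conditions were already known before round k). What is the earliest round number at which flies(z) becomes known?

Round 1 — R3, R5, R7, R9, derive has_feathers(tweety), blue(z), approved(tweety), signed(tweety).
Round 2 — R1, R4, R10, derive stale(z), active(z), large(tweety).
Round 3 — R2, R6, derive ready(z), valid(z).
Round 4 — R11, derive flies(z).
flies(z) first appears in round 4.

4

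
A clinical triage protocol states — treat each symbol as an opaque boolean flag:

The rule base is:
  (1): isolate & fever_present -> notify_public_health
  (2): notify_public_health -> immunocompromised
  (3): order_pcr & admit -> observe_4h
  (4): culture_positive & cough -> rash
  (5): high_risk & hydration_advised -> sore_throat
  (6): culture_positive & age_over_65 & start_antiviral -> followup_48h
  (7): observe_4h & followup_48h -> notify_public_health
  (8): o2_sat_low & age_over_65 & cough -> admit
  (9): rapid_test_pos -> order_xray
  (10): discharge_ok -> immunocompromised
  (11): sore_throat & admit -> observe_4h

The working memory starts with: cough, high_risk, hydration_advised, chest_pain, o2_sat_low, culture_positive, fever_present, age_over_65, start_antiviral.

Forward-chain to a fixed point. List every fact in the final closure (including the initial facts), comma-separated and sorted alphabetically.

admit, age_over_65, chest_pain, cough, culture_positive, fever_present, followup_48h, high_risk, hydration_advised, immunocompromised, notify_public_health, o2_sat_low, observe_4h, rash, sore_throat, start_antiviral

Round 1 — (4), (5), (6), (8), derive rash, sore_throat, followup_48h, admit.
Round 2 — (11), derive observe_4h.
Round 3 — (7), derive notify_public_health.
Round 4 — (2), derive immunocompromised.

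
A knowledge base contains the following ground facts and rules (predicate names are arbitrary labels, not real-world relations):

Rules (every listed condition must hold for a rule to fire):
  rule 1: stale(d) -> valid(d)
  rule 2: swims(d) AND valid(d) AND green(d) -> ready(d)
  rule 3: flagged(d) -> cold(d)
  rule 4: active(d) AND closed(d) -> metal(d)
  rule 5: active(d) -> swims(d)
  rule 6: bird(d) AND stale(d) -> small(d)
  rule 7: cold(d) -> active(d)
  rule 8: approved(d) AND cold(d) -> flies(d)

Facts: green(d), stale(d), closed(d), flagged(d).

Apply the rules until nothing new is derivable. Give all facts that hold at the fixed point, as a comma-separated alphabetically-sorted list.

active(d), closed(d), cold(d), flagged(d), green(d), metal(d), ready(d), stale(d), swims(d), valid(d)

Round 1 — rule 1, rule 3, derive valid(d), cold(d).
Round 2 — rule 7, derive active(d).
Round 3 — rule 4, rule 5, derive metal(d), swims(d).
Round 4 — rule 2, derive ready(d).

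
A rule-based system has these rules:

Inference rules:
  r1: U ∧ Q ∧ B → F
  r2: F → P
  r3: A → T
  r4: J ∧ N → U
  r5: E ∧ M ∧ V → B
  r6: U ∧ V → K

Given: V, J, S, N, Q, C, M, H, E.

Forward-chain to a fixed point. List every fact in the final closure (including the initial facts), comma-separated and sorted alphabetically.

Round 1 fires r4, r5, giving U, B.
Round 2 fires r1, r6, giving F, K.
Round 3 fires r2, giving P.

B, C, E, F, H, J, K, M, N, P, Q, S, U, V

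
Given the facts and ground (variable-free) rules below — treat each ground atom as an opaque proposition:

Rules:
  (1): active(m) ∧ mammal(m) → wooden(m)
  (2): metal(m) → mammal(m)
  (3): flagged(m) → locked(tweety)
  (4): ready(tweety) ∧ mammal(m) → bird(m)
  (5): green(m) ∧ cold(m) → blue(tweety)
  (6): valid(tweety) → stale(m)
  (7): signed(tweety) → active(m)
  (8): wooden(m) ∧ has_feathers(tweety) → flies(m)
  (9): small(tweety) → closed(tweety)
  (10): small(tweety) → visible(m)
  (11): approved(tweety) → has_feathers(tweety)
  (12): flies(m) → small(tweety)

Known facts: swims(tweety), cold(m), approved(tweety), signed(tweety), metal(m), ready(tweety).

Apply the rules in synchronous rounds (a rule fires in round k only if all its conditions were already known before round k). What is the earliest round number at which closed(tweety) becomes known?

Round 1 fires (2), (7), (11), giving mammal(m), active(m), has_feathers(tweety).
Round 2 fires (1), (4), giving wooden(m), bird(m).
Round 3 fires (8), giving flies(m).
Round 4 fires (12), giving small(tweety).
Round 5 fires (9), (10), giving closed(tweety), visible(m).
closed(tweety) first appears in round 5.

5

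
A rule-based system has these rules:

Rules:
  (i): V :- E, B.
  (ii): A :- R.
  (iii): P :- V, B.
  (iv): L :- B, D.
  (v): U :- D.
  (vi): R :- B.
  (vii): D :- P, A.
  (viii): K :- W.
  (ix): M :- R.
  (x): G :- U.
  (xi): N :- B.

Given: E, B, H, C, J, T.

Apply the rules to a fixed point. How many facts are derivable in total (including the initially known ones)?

16

Round 1 fires (i), (vi), (xi), giving V, R, N.
Round 2 fires (ii), (iii), (ix), giving A, P, M.
Round 3 fires (vii), giving D.
Round 4 fires (iv), (v), giving L, U.
Round 5 fires (x), giving G.
Closure: {A, B, C, D, E, G, H, J, L, M, N, P, R, T, U, V} — 16 facts.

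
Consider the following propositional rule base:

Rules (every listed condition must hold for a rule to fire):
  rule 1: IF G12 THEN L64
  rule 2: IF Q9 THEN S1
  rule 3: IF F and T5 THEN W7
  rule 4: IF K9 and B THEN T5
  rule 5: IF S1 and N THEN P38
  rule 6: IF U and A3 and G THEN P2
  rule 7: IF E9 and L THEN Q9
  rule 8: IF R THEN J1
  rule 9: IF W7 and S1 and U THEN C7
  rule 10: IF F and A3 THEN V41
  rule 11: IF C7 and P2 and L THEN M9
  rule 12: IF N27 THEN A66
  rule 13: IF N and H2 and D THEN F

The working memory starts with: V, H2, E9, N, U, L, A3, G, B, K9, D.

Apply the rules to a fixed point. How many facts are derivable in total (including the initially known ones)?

21

[1] rule 4 [IF K9 and B THEN T5]; rule 6 [IF U and A3 and G THEN P2]; rule 7 [IF E9 and L THEN Q9]; rule 13 [IF N and H2 and D THEN F]. ⇒ new: T5, P2, Q9, F.
[2] rule 2 [IF Q9 THEN S1]; rule 3 [IF F and T5 THEN W7]; rule 10 [IF F and A3 THEN V41]. ⇒ new: S1, W7, V41.
[3] rule 5 [IF S1 and N THEN P38]; rule 9 [IF W7 and S1 and U THEN C7]. ⇒ new: P38, C7.
[4] rule 11 [IF C7 and P2 and L THEN M9]. ⇒ new: M9.
Closure: {A3, B, C7, D, E9, F, G, H2, K9, L, M9, N, P2, P38, Q9, S1, T5, U, V, V41, W7} — 21 facts.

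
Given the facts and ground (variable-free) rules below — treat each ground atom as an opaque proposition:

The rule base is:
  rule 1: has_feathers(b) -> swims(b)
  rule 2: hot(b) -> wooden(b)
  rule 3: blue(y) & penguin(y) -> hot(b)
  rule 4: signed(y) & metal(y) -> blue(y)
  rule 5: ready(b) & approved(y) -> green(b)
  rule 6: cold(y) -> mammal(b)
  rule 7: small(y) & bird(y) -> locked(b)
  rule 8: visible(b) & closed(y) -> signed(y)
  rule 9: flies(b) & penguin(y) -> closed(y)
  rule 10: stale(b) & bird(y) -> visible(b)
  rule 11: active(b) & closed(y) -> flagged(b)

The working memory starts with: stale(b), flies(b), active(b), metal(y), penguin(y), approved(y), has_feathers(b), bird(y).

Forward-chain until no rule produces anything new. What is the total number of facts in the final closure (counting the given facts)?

Round 1: rule 1 [has_feathers(b) -> swims(b)]; rule 9 [flies(b) & penguin(y) -> closed(y)]; rule 10 [stale(b) & bird(y) -> visible(b)]. Adds swims(b), closed(y), visible(b).
Round 2: rule 8 [visible(b) & closed(y) -> signed(y)]; rule 11 [active(b) & closed(y) -> flagged(b)]. Adds signed(y), flagged(b).
Round 3: rule 4 [signed(y) & metal(y) -> blue(y)]. Adds blue(y).
Round 4: rule 3 [blue(y) & penguin(y) -> hot(b)]. Adds hot(b).
Round 5: rule 2 [hot(b) -> wooden(b)]. Adds wooden(b).
Closure: {active(b), approved(y), bird(y), blue(y), closed(y), flagged(b), flies(b), has_feathers(b), hot(b), metal(y), penguin(y), signed(y), stale(b), swims(b), visible(b), wooden(b)} — 16 facts.

16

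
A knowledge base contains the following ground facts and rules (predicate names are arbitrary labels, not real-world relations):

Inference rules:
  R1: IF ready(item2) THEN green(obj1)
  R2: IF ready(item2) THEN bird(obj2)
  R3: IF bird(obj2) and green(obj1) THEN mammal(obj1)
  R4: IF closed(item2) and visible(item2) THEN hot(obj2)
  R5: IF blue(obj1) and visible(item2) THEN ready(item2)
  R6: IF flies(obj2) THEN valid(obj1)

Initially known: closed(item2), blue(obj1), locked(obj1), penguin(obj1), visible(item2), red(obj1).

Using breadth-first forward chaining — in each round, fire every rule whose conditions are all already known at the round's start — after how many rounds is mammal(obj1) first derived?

Round 1 fires R4, R5, giving hot(obj2), ready(item2).
Round 2 fires R1, R2, giving green(obj1), bird(obj2).
Round 3 fires R3, giving mammal(obj1).
mammal(obj1) first appears in round 3.

3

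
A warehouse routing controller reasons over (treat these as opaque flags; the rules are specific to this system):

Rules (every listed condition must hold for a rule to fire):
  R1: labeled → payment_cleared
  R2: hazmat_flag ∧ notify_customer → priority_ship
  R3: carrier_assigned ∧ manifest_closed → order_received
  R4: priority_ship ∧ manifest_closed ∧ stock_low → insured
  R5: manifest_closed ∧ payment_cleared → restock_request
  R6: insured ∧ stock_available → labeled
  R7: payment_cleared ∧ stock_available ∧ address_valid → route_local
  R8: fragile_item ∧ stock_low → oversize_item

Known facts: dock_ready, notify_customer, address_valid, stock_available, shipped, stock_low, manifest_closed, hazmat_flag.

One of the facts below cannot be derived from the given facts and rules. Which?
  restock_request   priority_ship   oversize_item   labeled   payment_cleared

oversize_item

Round 1: R2 [hazmat_flag ∧ notify_customer → priority_ship]. Adds priority_ship.
Round 2: R4 [priority_ship ∧ manifest_closed ∧ stock_low → insured]. Adds insured.
Round 3: R6 [insured ∧ stock_available → labeled]. Adds labeled.
Round 4: R1 [labeled → payment_cleared]. Adds payment_cleared.
Round 5: R5 [manifest_closed ∧ payment_cleared → restock_request]; R7 [payment_cleared ∧ stock_available ∧ address_valid → route_local]. Adds restock_request, route_local.
Derived: priority_ship (round 1), payment_cleared (round 4), labeled (round 3), restock_request (round 5). oversize_item never appears in any round.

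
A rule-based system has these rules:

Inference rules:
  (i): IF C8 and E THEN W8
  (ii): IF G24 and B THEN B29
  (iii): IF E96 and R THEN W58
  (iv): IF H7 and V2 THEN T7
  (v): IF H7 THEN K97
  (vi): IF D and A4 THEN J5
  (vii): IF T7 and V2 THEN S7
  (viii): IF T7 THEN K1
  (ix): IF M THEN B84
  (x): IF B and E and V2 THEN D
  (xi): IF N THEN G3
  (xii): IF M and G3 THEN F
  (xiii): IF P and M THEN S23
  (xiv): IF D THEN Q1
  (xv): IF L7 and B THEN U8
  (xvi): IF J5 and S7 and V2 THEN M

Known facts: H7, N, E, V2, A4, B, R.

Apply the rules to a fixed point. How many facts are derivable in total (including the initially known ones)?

[1] (iv) [IF H7 and V2 THEN T7]; (v) [IF H7 THEN K97]; (x) [IF B and E and V2 THEN D]; (xi) [IF N THEN G3]. ⇒ new: T7, K97, D, G3.
[2] (vi) [IF D and A4 THEN J5]; (vii) [IF T7 and V2 THEN S7]; (viii) [IF T7 THEN K1]; (xiv) [IF D THEN Q1]. ⇒ new: J5, S7, K1, Q1.
[3] (xvi) [IF J5 and S7 and V2 THEN M]. ⇒ new: M.
[4] (ix) [IF M THEN B84]; (xii) [IF M and G3 THEN F]. ⇒ new: B84, F.
Closure: {A4, B, B84, D, E, F, G3, H7, J5, K1, K97, M, N, Q1, R, S7, T7, V2} — 18 facts.

18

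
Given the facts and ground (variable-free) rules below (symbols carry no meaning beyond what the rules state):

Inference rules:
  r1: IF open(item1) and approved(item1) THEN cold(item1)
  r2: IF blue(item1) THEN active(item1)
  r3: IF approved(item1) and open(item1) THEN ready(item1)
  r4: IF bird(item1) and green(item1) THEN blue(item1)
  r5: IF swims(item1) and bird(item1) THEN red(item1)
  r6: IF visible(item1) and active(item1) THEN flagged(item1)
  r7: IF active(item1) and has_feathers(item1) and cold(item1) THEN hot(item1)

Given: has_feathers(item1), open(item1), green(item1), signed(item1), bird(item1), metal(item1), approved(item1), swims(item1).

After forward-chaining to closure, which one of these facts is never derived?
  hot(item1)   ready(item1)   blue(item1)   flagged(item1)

Round 1 fires r1, r3, r4, r5, giving cold(item1), ready(item1), blue(item1), red(item1).
Round 2 fires r2, giving active(item1).
Round 3 fires r7, giving hot(item1).
Derived: ready(item1) (round 1), blue(item1) (round 1), hot(item1) (round 3). flagged(item1) never appears in any round.

flagged(item1)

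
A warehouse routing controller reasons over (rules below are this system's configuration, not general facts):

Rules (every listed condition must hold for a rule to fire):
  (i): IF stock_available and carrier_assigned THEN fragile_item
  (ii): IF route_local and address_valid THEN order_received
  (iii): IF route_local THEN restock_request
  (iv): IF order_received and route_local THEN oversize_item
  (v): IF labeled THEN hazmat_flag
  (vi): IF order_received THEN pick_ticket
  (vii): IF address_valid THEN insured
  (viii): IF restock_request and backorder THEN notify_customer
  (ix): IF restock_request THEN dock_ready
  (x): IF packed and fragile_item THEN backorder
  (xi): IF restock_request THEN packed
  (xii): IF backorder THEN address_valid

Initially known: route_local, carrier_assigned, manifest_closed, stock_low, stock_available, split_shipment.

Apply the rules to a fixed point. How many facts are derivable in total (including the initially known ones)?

17

[1] (i) [IF stock_available and carrier_assigned THEN fragile_item]; (iii) [IF route_local THEN restock_request]. ⇒ new: fragile_item, restock_request.
[2] (ix) [IF restock_request THEN dock_ready]; (xi) [IF restock_request THEN packed]. ⇒ new: dock_ready, packed.
[3] (x) [IF packed and fragile_item THEN backorder]. ⇒ new: backorder.
[4] (viii) [IF restock_request and backorder THEN notify_customer]; (xii) [IF backorder THEN address_valid]. ⇒ new: notify_customer, address_valid.
[5] (ii) [IF route_local and address_valid THEN order_received]; (vii) [IF address_valid THEN insured]. ⇒ new: order_received, insured.
[6] (iv) [IF order_received and route_local THEN oversize_item]; (vi) [IF order_received THEN pick_ticket]. ⇒ new: oversize_item, pick_ticket.
Closure: {address_valid, backorder, carrier_assigned, dock_ready, fragile_item, insured, manifest_closed, notify_customer, order_received, oversize_item, packed, pick_ticket, restock_request, route_local, split_shipment, stock_available, stock_low} — 17 facts.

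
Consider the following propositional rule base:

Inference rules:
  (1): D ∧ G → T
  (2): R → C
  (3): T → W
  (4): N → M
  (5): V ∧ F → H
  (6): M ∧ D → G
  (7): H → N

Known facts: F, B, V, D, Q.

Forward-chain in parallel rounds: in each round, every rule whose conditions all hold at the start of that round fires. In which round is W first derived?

6

[1] (5) [V ∧ F → H]. ⇒ new: H.
[2] (7) [H → N]. ⇒ new: N.
[3] (4) [N → M]. ⇒ new: M.
[4] (6) [M ∧ D → G]. ⇒ new: G.
[5] (1) [D ∧ G → T]. ⇒ new: T.
[6] (3) [T → W]. ⇒ new: W.
W first appears in round 6.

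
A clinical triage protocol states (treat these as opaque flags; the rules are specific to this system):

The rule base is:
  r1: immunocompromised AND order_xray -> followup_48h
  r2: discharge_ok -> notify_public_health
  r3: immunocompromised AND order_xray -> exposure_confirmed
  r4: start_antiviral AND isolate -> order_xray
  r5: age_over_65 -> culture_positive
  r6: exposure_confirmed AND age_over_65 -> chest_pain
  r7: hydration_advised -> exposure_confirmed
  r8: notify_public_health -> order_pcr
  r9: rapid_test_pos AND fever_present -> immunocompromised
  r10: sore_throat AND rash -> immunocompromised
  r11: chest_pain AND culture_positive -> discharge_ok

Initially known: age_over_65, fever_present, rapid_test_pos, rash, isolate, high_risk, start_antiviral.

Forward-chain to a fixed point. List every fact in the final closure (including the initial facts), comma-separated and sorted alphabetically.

Round 1: r4 [start_antiviral AND isolate -> order_xray]; r5 [age_over_65 -> culture_positive]; r9 [rapid_test_pos AND fever_present -> immunocompromised]. New: order_xray, culture_positive, immunocompromised.
Round 2: r1 [immunocompromised AND order_xray -> followup_48h]; r3 [immunocompromised AND order_xray -> exposure_confirmed]. New: followup_48h, exposure_confirmed.
Round 3: r6 [exposure_confirmed AND age_over_65 -> chest_pain]. New: chest_pain.
Round 4: r11 [chest_pain AND culture_positive -> discharge_ok]. New: discharge_ok.
Round 5: r2 [discharge_ok -> notify_public_health]. New: notify_public_health.
Round 6: r8 [notify_public_health -> order_pcr]. New: order_pcr.

age_over_65, chest_pain, culture_positive, discharge_ok, exposure_confirmed, fever_present, followup_48h, high_risk, immunocompromised, isolate, notify_public_health, order_pcr, order_xray, rapid_test_pos, rash, start_antiviral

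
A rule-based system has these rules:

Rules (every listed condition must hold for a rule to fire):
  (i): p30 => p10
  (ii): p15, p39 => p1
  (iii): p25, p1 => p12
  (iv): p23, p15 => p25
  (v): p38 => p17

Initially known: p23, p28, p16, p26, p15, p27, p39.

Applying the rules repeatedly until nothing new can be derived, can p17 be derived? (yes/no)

no

Round 1 fires (ii), (iv), giving p1, p25.
Round 2 fires (iii), giving p12.
Fixed point reached. p17 is concluded only by (v); (v) needs p38 (never derived).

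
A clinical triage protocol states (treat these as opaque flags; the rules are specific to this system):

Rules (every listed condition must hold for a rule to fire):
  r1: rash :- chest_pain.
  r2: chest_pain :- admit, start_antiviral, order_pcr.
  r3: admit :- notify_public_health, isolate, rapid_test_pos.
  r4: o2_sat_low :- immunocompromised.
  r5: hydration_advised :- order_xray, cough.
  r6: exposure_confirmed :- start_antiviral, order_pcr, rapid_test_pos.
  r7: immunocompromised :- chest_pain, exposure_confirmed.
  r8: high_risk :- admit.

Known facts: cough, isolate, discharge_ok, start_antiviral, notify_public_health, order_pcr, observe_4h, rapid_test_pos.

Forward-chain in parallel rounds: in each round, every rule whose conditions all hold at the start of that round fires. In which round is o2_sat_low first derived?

Round 1: r3 [admit :- notify_public_health, isolate, rapid_test_pos.]; r6 [exposure_confirmed :- start_antiviral, order_pcr, rapid_test_pos.]. Adds admit, exposure_confirmed.
Round 2: r2 [chest_pain :- admit, start_antiviral, order_pcr.]; r8 [high_risk :- admit.]. Adds chest_pain, high_risk.
Round 3: r1 [rash :- chest_pain.]; r7 [immunocompromised :- chest_pain, exposure_confirmed.]. Adds rash, immunocompromised.
Round 4: r4 [o2_sat_low :- immunocompromised.]. Adds o2_sat_low.
o2_sat_low first appears in round 4.

4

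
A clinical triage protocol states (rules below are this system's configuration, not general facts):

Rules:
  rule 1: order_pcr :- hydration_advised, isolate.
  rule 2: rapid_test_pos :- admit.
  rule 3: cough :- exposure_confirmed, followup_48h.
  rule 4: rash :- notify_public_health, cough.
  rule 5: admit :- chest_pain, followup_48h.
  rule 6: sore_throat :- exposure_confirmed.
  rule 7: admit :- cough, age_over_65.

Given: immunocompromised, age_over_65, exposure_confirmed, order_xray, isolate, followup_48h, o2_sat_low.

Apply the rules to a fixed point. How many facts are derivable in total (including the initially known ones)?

11

Round 1: rule 3 [cough :- exposure_confirmed, followup_48h.]; rule 6 [sore_throat :- exposure_confirmed.]. Adds cough, sore_throat.
Round 2: rule 7 [admit :- cough, age_over_65.]. Adds admit.
Round 3: rule 2 [rapid_test_pos :- admit.]. Adds rapid_test_pos.
Closure: {admit, age_over_65, cough, exposure_confirmed, followup_48h, immunocompromised, isolate, o2_sat_low, order_xray, rapid_test_pos, sore_throat} — 11 facts.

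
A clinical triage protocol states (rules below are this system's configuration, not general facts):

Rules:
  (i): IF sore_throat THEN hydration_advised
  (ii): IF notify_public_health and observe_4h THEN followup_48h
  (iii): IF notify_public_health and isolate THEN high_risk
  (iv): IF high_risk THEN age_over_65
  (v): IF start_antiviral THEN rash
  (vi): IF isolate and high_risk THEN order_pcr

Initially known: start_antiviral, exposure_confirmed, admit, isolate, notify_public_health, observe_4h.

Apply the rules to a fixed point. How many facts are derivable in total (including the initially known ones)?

Round 1: (ii) [IF notify_public_health and observe_4h THEN followup_48h]; (iii) [IF notify_public_health and isolate THEN high_risk]; (v) [IF start_antiviral THEN rash]. Adds followup_48h, high_risk, rash.
Round 2: (iv) [IF high_risk THEN age_over_65]; (vi) [IF isolate and high_risk THEN order_pcr]. Adds age_over_65, order_pcr.
Closure: {admit, age_over_65, exposure_confirmed, followup_48h, high_risk, isolate, notify_public_health, observe_4h, order_pcr, rash, start_antiviral} — 11 facts.

11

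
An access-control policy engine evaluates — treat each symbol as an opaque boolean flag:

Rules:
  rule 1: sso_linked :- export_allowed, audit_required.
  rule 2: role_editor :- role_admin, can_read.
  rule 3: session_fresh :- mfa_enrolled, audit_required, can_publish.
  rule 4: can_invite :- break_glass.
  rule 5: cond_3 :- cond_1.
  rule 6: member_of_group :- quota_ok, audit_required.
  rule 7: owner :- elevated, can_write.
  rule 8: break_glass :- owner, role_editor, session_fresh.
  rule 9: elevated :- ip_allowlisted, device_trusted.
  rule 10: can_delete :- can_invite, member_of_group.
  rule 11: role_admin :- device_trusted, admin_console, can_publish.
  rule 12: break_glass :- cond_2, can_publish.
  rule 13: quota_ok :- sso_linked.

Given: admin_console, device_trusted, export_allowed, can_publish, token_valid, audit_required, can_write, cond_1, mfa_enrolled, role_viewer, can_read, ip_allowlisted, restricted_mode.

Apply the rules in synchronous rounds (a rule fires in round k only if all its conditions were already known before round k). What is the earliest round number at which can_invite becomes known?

4

Round 1 fires rule 1, rule 3, rule 5, rule 9, rule 11, giving sso_linked, session_fresh, cond_3, elevated, role_admin.
Round 2 fires rule 2, rule 7, rule 13, giving role_editor, owner, quota_ok.
Round 3 fires rule 6, rule 8, giving member_of_group, break_glass.
Round 4 fires rule 4, giving can_invite.
can_invite first appears in round 4.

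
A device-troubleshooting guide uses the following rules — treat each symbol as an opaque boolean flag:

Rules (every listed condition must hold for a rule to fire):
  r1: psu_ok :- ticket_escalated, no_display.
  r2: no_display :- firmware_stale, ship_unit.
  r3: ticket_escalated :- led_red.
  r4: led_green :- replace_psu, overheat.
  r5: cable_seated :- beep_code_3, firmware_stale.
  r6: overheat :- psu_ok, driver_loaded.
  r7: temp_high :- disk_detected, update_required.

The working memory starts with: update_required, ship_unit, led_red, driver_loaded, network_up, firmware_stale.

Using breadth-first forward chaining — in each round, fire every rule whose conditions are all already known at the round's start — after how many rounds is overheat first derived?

3

Round 1: r2 [no_display :- firmware_stale, ship_unit.]; r3 [ticket_escalated :- led_red.]. Adds no_display, ticket_escalated.
Round 2: r1 [psu_ok :- ticket_escalated, no_display.]. Adds psu_ok.
Round 3: r6 [overheat :- psu_ok, driver_loaded.]. Adds overheat.
overheat first appears in round 3.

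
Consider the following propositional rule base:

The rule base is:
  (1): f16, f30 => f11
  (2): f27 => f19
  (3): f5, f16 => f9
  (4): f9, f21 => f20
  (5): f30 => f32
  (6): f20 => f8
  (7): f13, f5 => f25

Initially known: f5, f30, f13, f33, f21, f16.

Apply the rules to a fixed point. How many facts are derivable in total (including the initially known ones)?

Round 1 fires (1), (3), (5), (7), giving f11, f9, f32, f25.
Round 2 fires (4), giving f20.
Round 3 fires (6), giving f8.
Closure: {f11, f13, f16, f20, f21, f25, f30, f32, f33, f5, f8, f9} — 12 facts.

12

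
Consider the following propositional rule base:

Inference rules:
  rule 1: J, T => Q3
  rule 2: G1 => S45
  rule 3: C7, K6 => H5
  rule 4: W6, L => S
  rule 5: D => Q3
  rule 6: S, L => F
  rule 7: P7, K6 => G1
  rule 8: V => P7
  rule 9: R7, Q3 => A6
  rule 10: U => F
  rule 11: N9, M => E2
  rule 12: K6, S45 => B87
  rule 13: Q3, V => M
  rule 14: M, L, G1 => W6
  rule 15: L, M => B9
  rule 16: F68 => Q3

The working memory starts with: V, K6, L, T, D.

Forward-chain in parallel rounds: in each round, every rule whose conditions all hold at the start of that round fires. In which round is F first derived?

5

Round 1 fires rule 5, rule 8, giving Q3, P7.
Round 2 fires rule 7, rule 13, giving G1, M.
Round 3 fires rule 2, rule 14, rule 15, giving S45, W6, B9.
Round 4 fires rule 4, rule 12, giving S, B87.
Round 5 fires rule 6, giving F.
F first appears in round 5.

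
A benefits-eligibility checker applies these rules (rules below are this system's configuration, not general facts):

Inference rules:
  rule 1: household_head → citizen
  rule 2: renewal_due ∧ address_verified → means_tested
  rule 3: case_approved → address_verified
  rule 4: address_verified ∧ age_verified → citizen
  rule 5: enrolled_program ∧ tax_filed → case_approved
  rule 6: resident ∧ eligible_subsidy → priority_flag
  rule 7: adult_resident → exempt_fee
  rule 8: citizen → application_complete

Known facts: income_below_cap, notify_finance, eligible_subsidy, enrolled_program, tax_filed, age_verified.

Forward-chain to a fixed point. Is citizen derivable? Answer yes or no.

yes

[1] rule 5 [enrolled_program ∧ tax_filed → case_approved]. ⇒ new: case_approved.
[2] rule 3 [case_approved → address_verified]. ⇒ new: address_verified.
[3] rule 4 [address_verified ∧ age_verified → citizen]. ⇒ new: citizen.
[4] rule 8 [citizen → application_complete]. ⇒ new: application_complete.
citizen appears in round 3, so it is derivable.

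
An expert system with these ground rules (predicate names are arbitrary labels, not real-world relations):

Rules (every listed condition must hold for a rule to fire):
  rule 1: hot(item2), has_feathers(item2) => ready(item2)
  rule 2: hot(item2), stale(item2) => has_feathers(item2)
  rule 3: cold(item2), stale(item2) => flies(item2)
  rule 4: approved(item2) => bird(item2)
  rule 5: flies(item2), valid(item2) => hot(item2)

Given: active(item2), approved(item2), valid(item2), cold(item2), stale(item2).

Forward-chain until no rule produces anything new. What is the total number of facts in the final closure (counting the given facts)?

Round 1 fires rule 3, rule 4, giving flies(item2), bird(item2).
Round 2 fires rule 5, giving hot(item2).
Round 3 fires rule 2, giving has_feathers(item2).
Round 4 fires rule 1, giving ready(item2).
Closure: {active(item2), approved(item2), bird(item2), cold(item2), flies(item2), has_feathers(item2), hot(item2), ready(item2), stale(item2), valid(item2)} — 10 facts.

10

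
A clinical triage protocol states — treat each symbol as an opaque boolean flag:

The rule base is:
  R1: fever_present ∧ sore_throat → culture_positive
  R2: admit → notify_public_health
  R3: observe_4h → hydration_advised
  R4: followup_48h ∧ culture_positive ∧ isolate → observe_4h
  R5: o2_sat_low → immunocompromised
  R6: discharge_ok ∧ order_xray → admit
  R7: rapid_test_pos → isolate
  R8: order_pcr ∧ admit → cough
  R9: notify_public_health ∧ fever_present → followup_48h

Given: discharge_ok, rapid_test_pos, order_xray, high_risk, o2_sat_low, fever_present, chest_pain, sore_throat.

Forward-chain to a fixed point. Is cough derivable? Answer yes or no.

no

Round 1 fires R1, R5, R6, R7, giving culture_positive, immunocompromised, admit, isolate.
Round 2 fires R2, giving notify_public_health.
Round 3 fires R9, giving followup_48h.
Round 4 fires R4, giving observe_4h.
Round 5 fires R3, giving hydration_advised.
Fixed point reached. cough is concluded only by R8; R8 needs order_pcr (never derived).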